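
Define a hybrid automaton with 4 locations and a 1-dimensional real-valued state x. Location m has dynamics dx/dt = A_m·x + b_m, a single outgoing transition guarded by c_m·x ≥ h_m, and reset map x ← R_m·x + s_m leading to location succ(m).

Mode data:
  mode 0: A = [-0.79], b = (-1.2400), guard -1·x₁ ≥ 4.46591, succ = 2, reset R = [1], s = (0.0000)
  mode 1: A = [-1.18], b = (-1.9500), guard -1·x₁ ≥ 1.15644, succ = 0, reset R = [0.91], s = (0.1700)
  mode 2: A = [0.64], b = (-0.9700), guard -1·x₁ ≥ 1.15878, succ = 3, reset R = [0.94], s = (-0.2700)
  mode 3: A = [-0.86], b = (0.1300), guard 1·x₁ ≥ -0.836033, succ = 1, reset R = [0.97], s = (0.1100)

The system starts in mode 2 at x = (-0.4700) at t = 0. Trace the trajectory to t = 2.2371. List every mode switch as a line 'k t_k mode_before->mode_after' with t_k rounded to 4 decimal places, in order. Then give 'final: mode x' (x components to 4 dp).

Mode 2: guard c·x = 1.1588 hit at Δt = 0.4653 (t = 0.4653), x⁻ = (-1.1588) → reset → x⁺ = (-1.3593), jump to mode 3
Mode 3: guard c·x = -0.8360 hit at Δt = 0.4945 (t = 0.9598), x⁻ = (-0.8360) → reset → x⁺ = (-0.7010), jump to mode 1
Mode 1: guard c·x = 1.1564 hit at Δt = 0.5520 (t = 1.5118), x⁻ = (-1.1564) → reset → x⁺ = (-0.8824), jump to mode 0
Mode 0: flow for 0.7253 to horizon, guard not reached → x = (-1.1821)

1 0.4653 2->3
2 0.9598 3->1
3 1.5118 1->0
final: 0 -1.1821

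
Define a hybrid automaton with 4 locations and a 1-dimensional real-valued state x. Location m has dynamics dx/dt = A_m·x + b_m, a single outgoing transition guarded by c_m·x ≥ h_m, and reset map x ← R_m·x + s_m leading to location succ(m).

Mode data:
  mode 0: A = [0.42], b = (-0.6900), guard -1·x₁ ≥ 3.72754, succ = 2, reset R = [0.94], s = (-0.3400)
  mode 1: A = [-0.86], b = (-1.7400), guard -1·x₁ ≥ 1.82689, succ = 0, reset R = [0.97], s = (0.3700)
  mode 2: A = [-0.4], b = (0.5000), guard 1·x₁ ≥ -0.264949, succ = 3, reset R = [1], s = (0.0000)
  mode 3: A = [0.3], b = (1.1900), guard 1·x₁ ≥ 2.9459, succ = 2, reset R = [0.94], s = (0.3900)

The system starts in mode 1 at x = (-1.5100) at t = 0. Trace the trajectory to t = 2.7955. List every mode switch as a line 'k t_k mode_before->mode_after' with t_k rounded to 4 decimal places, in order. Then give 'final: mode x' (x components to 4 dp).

1 1.1172 1->0
2 2.4682 0->2
final: 2 -3.2188

Mode 1: guard c·x = 1.8269 hit at Δt = 1.1172 (t = 1.1172), x⁻ = (-1.8269) → reset → x⁺ = (-1.4021), jump to mode 0
Mode 0: guard c·x = 3.7275 hit at Δt = 1.3510 (t = 2.4682), x⁻ = (-3.7275) → reset → x⁺ = (-3.8439), jump to mode 2
Mode 2: flow for 0.3273 to horizon, guard not reached → x = (-3.2188)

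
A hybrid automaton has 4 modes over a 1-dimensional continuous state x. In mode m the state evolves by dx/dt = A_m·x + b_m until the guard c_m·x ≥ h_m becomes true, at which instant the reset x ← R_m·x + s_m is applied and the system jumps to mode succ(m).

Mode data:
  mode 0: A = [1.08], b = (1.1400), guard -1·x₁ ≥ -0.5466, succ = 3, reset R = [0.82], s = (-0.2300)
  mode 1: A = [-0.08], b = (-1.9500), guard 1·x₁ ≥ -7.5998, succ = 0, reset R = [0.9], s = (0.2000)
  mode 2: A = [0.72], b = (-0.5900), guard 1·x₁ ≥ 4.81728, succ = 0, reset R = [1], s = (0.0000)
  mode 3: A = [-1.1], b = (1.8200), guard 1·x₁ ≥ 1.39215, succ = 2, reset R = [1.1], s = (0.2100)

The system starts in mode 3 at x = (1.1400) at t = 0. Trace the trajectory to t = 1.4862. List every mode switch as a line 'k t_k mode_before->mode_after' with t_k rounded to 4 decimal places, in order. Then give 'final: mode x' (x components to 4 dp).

1 0.6122 3->2
final: 2 2.5492

Mode 3: guard c·x = 1.3921 hit at Δt = 0.6122 (t = 0.6122), x⁻ = (1.3921) → reset → x⁺ = (1.7414), jump to mode 2
Mode 2: flow for 0.8740 to horizon, guard not reached → x = (2.5492)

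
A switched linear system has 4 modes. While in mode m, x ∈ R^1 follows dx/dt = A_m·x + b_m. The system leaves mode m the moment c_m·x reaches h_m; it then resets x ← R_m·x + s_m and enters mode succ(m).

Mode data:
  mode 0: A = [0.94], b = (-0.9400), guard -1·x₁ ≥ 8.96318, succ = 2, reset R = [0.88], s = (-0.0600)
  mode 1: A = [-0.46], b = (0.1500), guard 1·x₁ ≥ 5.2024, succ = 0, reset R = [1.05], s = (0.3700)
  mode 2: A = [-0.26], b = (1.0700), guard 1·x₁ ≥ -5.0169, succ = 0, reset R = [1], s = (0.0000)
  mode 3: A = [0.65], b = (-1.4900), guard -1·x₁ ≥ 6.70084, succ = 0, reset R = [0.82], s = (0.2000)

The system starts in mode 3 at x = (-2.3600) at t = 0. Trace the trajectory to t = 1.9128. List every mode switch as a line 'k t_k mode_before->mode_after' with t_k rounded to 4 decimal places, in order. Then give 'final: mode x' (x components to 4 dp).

Mode 3: guard c·x = 6.7008 hit at Δt = 1.0140 (t = 1.0140), x⁻ = (-6.7008) → reset → x⁺ = (-5.2947), jump to mode 0
Mode 0: guard c·x = 8.9632 hit at Δt = 0.4885 (t = 1.5025), x⁻ = (-8.9632) → reset → x⁺ = (-7.9476), jump to mode 2
Mode 2: flow for 0.4103 to horizon, guard not reached → x = (-6.7270)

1 1.0140 3->0
2 1.5025 0->2
final: 2 -6.7270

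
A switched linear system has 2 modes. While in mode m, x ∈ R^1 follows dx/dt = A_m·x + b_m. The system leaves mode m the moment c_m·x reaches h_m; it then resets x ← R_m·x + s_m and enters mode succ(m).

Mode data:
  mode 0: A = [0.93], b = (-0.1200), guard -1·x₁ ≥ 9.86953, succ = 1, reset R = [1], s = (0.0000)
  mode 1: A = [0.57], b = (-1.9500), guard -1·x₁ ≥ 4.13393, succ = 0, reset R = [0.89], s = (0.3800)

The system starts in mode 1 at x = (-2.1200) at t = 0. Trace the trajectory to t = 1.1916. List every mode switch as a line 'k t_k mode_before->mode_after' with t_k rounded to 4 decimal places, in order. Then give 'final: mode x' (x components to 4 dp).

Mode 1: guard c·x = 4.1339 hit at Δt = 0.5439 (t = 0.5439), x⁻ = (-4.1339) → reset → x⁺ = (-3.2992), jump to mode 0
Mode 0: flow for 0.6477 to horizon, guard not reached → x = (-6.1324)

1 0.5439 1->0
final: 0 -6.1324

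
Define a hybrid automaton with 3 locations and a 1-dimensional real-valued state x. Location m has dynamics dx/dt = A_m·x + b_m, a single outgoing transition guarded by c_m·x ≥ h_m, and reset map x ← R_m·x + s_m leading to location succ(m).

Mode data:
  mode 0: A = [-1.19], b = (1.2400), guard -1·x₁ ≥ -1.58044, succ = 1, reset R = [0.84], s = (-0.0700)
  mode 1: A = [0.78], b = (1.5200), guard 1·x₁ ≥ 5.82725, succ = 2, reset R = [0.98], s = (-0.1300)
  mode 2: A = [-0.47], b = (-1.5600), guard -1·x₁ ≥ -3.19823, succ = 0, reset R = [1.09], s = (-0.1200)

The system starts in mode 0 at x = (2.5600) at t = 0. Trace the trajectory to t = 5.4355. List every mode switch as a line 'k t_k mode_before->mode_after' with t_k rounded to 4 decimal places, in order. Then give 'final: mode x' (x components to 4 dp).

Mode 0: guard c·x = -1.5804 hit at Δt = 0.8710 (t = 0.8710), x⁻ = (1.5804) → reset → x⁺ = (1.2576), jump to mode 1
Mode 1: guard c·x = 5.8273 hit at Δt = 1.1358 (t = 2.0068), x⁻ = (5.8272) → reset → x⁺ = (5.5807), jump to mode 2
Mode 2: guard c·x = -3.1982 hit at Δt = 0.6629 (t = 2.6697), x⁻ = (3.1982) → reset → x⁺ = (3.3661), jump to mode 0
Mode 0: guard c·x = -1.5804 hit at Δt = 1.2289 (t = 3.8986), x⁻ = (1.5804) → reset → x⁺ = (1.2576), jump to mode 1
Mode 1: guard c·x = 5.8273 hit at Δt = 1.1358 (t = 5.0344), x⁻ = (5.8272) → reset → x⁺ = (5.5807), jump to mode 2
Mode 2: flow for 0.4011 to horizon, guard not reached → x = (4.0517)

1 0.8710 0->1
2 2.0068 1->2
3 2.6697 2->0
4 3.8986 0->1
5 5.0344 1->2
final: 2 4.0517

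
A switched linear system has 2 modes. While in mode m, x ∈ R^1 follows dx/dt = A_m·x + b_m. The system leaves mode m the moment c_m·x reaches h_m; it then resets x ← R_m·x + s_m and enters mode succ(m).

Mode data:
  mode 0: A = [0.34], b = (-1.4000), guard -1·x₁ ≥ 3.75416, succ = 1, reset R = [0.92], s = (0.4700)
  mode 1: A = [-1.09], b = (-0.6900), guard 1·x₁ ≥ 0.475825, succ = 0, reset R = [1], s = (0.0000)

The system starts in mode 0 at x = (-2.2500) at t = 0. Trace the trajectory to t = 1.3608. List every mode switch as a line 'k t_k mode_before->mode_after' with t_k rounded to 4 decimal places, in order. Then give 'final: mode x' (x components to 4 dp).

Mode 0: guard c·x = 3.7542 hit at Δt = 0.6237 (t = 0.6237), x⁻ = (-3.7542) → reset → x⁺ = (-2.9838), jump to mode 1
Mode 1: flow for 0.7371 to horizon, guard not reached → x = (-1.6857)

1 0.6237 0->1
final: 1 -1.6857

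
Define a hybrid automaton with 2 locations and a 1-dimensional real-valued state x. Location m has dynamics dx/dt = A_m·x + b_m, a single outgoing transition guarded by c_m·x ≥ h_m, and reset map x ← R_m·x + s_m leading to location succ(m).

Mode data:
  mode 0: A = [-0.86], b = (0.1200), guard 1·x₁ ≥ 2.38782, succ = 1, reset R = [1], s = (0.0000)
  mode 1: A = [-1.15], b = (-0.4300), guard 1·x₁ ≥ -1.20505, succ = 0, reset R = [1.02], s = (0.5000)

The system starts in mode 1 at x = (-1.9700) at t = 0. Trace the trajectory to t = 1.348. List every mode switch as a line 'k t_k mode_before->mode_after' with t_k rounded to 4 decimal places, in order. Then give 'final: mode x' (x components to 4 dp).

Mode 1: guard c·x = -1.2050 hit at Δt = 0.5674 (t = 0.5674), x⁻ = (-1.2051) → reset → x⁺ = (-0.7292), jump to mode 0
Mode 0: flow for 0.7806 to horizon, guard not reached → x = (-0.3044)

1 0.5674 1->0
final: 0 -0.3044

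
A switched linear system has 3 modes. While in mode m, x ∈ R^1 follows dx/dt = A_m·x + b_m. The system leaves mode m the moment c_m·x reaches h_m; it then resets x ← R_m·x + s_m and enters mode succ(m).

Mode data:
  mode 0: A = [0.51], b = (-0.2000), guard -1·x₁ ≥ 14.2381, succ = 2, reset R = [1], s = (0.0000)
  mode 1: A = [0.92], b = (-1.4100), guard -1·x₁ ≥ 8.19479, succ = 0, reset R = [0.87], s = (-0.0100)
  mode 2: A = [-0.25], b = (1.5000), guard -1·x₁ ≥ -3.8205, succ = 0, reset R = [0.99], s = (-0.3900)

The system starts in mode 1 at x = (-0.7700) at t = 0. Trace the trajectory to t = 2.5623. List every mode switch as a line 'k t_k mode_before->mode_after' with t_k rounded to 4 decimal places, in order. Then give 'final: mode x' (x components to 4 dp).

1 1.5662 1->0
final: 0 -12.1253

Mode 1: guard c·x = 8.1948 hit at Δt = 1.5662 (t = 1.5662), x⁻ = (-8.1948) → reset → x⁺ = (-7.1395), jump to mode 0
Mode 0: flow for 0.9961 to horizon, guard not reached → x = (-12.1253)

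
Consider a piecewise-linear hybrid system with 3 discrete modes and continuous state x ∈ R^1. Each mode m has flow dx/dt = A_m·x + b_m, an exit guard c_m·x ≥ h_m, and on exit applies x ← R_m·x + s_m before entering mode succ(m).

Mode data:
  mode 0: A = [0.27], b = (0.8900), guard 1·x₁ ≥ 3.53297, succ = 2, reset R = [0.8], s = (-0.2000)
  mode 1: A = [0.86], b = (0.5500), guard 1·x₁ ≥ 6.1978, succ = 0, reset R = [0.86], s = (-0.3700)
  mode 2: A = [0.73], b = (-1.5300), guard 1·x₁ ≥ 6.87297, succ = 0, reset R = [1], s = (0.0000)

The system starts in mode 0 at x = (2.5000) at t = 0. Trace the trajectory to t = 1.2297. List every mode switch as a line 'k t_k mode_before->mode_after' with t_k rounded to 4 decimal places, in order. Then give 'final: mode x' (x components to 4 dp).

Mode 0: guard c·x = 3.5330 hit at Δt = 0.6074 (t = 0.6074), x⁻ = (3.5330) → reset → x⁺ = (2.6264), jump to mode 2
Mode 2: flow for 0.6223 to horizon, guard not reached → x = (2.9314)

1 0.6074 0->2
final: 2 2.9314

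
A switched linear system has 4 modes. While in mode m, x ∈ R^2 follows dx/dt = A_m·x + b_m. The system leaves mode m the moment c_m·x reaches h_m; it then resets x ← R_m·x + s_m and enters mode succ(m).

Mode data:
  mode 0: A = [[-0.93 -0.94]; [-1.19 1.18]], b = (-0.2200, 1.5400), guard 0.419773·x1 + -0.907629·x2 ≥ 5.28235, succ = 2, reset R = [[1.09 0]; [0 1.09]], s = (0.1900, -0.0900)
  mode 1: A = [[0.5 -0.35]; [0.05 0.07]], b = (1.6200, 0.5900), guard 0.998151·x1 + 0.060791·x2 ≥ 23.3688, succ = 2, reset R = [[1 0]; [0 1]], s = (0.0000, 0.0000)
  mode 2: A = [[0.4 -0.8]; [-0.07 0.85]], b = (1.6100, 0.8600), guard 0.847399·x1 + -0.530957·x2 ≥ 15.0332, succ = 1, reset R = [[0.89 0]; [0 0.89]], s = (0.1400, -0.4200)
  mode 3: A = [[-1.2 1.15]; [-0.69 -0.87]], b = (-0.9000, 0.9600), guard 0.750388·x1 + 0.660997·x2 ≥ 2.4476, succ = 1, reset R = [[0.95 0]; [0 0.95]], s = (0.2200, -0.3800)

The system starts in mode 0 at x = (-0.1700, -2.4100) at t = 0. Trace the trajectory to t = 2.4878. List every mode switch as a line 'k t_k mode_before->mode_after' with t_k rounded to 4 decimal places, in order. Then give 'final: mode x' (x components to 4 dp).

Mode 0: guard c·x = 5.2824 hit at Δt = 0.8010 (t = 0.8010), x⁻ = (1.6761, -5.0448) → reset → x⁺ = (2.0169, -5.5888), jump to mode 2
Mode 2: guard c·x = 15.0332 hit at Δt = 0.8587 (t = 1.6597), x⁻ = (10.8588, -10.9829) → reset → x⁺ = (9.8044, -10.1948), jump to mode 1
Mode 1: flow for 0.8281 to horizon, guard not reached → x = (20.0831, -9.6798)

1 0.8010 0->2
2 1.6597 2->1
final: 1 20.0831 -9.6798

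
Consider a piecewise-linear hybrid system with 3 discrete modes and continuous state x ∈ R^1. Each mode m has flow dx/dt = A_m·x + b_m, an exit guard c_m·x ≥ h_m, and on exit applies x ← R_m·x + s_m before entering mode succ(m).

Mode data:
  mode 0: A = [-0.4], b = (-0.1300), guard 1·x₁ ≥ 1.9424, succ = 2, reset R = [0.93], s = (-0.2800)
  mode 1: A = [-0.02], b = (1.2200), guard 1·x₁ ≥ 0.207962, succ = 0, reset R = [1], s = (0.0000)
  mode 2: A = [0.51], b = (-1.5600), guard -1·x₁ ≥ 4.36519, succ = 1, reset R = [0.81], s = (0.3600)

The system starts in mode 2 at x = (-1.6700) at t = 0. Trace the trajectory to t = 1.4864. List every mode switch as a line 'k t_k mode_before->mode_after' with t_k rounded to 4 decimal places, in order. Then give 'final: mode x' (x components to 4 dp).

Mode 2: guard c·x = 4.3652 hit at Δt = 0.8844 (t = 0.8844), x⁻ = (-4.3652) → reset → x⁺ = (-3.1758), jump to mode 1
Mode 1: flow for 0.6020 to horizon, guard not reached → x = (-2.4078)

1 0.8844 2->1
final: 1 -2.4078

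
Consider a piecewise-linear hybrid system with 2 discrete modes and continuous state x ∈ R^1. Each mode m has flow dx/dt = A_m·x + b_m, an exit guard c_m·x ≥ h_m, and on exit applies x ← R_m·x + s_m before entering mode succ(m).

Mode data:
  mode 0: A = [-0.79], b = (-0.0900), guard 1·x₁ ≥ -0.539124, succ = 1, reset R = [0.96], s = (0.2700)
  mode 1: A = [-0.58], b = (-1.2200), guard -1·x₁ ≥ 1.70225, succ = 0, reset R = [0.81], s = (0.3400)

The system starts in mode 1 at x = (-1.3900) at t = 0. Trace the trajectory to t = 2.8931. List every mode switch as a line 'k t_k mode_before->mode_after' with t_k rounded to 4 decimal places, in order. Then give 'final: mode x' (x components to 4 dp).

1 0.9925 1->0
2 1.9762 0->1
final: 1 -1.0130

Mode 1: guard c·x = 1.7023 hit at Δt = 0.9925 (t = 0.9925), x⁻ = (-1.7023) → reset → x⁺ = (-1.0388), jump to mode 0
Mode 0: guard c·x = -0.5391 hit at Δt = 0.9837 (t = 1.9762), x⁻ = (-0.5391) → reset → x⁺ = (-0.2476), jump to mode 1
Mode 1: flow for 0.9169 to horizon, guard not reached → x = (-1.0130)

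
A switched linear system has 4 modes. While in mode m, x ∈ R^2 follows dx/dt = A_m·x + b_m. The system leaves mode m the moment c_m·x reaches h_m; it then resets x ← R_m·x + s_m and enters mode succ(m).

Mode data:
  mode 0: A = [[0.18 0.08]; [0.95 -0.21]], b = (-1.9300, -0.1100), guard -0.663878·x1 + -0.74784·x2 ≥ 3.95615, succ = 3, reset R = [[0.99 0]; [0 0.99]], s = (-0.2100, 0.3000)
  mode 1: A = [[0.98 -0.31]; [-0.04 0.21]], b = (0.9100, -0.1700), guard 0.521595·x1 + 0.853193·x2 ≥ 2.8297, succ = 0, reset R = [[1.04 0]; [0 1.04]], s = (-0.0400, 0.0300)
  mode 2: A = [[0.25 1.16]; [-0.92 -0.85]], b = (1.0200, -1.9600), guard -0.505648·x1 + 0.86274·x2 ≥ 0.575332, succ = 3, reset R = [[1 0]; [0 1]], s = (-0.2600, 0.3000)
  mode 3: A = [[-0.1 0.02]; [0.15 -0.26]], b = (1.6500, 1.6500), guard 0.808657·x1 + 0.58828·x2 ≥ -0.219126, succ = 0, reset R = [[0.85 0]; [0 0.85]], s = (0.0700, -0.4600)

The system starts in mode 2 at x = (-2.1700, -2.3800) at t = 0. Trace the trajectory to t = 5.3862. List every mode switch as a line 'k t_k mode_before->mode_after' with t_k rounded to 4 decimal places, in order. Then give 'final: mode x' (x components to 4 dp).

Mode 2: guard c·x = 0.5753 hit at Δt = 0.5781 (t = 0.5781), x⁻ = (-3.1678, -1.1897) → reset → x⁺ = (-3.4278, -0.8897), jump to mode 3
Mode 3: guard c·x = -0.2191 hit at Δt = 1.3447 (t = 1.9228), x⁻ = (-0.9197, 0.8917) → reset → x⁺ = (-0.7117, 0.2979), jump to mode 0
Mode 0: guard c·x = 3.9562 hit at Δt = 1.2256 (t = 3.1484), x⁻ = (-3.6025, -2.0920) → reset → x⁺ = (-3.7765, -1.7711), jump to mode 3
Mode 3: guard c·x = -0.2191 hit at Δt = 1.6399 (t = 4.7883), x⁻ = (-0.7253, 0.6245) → reset → x⁺ = (-0.5465, 0.0709), jump to mode 0
Mode 0: flow for 0.5979 to horizon, guard not reached → x = (-1.8381, -0.6352)

1 0.5781 2->3
2 1.9228 3->0
3 3.1484 0->3
4 4.7883 3->0
final: 0 -1.8381 -0.6352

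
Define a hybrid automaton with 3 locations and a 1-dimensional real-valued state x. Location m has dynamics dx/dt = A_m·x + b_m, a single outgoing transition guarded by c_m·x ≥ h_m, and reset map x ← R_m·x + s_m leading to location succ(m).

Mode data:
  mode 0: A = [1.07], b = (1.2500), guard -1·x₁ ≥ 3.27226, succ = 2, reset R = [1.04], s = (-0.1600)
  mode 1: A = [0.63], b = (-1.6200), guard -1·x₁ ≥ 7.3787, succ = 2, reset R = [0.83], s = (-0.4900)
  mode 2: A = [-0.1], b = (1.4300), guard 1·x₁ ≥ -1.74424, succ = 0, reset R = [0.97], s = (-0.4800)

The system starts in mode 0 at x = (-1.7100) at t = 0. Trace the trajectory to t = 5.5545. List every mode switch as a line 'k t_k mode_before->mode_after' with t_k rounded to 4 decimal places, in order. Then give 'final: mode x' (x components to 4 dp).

Mode 0: guard c·x = 3.2723 hit at Δt = 1.2680 (t = 1.2680), x⁻ = (-3.2723) → reset → x⁺ = (-3.5632), jump to mode 2
Mode 2: guard c·x = -1.7442 hit at Δt = 1.0739 (t = 2.3419), x⁻ = (-1.7442) → reset → x⁺ = (-2.1719), jump to mode 0
Mode 0: guard c·x = 3.2723 hit at Δt = 0.6918 (t = 3.0337), x⁻ = (-3.2723) → reset → x⁺ = (-3.5632), jump to mode 2
Mode 2: guard c·x = -1.7442 hit at Δt = 1.0739 (t = 4.1076), x⁻ = (-1.7442) → reset → x⁺ = (-2.1719), jump to mode 0
Mode 0: guard c·x = 3.2723 hit at Δt = 0.6918 (t = 4.7993), x⁻ = (-3.2723) → reset → x⁺ = (-3.5632), jump to mode 2
Mode 2: flow for 0.7552 to horizon, guard not reached → x = (-2.2638)

1 1.2680 0->2
2 2.3419 2->0
3 3.0337 0->2
4 4.1076 2->0
5 4.7993 0->2
final: 2 -2.2638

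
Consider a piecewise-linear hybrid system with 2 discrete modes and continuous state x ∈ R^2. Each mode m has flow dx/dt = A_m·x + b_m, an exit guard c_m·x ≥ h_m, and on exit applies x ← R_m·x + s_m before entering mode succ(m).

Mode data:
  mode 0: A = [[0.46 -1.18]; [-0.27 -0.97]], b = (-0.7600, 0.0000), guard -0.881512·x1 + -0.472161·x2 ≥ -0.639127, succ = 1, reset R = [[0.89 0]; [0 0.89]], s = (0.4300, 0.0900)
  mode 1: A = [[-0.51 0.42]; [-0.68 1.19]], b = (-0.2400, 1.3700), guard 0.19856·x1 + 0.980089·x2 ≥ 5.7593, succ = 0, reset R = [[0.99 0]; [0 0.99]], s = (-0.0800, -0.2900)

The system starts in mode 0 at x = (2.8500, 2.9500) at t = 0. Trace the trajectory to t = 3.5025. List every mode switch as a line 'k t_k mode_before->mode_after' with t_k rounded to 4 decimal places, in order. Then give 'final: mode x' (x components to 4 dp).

1 1.3714 0->1
2 2.7286 1->0
3 3.1357 0->1
final: 1 0.0343 5.7721

Mode 0: guard c·x = -0.6391 hit at Δt = 1.3714 (t = 1.3714), x⁻ = (0.4398, 0.5324) → reset → x⁺ = (0.8215, 0.5639), jump to mode 1
Mode 1: guard c·x = 5.7593 hit at Δt = 1.3572 (t = 2.7286), x⁻ = (1.3068, 5.6116) → reset → x⁺ = (1.2137, 5.2654), jump to mode 0
Mode 0: guard c·x = -0.6391 hit at Δt = 0.4071 (t = 3.1357), x⁻ = (-1.1797, 3.5560) → reset → x⁺ = (-0.6199, 3.2549), jump to mode 1
Mode 1: flow for 0.3668 to horizon, guard not reached → x = (0.0343, 5.7721)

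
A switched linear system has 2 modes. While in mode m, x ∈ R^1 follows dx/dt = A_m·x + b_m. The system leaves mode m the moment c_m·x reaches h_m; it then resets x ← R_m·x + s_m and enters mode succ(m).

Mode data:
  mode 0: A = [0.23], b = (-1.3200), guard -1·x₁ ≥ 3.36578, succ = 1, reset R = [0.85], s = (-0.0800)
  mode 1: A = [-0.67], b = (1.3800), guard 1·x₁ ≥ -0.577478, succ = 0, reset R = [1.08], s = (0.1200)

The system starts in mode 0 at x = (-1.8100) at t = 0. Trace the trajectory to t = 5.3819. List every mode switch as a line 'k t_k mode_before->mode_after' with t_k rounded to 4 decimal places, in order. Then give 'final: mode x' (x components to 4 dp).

Mode 0: guard c·x = 3.3658 hit at Δt = 0.8147 (t = 0.8147), x⁻ = (-3.3658) → reset → x⁺ = (-2.9409), jump to mode 1
Mode 1: guard c·x = -0.5775 hit at Δt = 0.9550 (t = 1.7697), x⁻ = (-0.5775) → reset → x⁺ = (-0.5037), jump to mode 0
Mode 0: guard c·x = 3.3658 hit at Δt = 1.6408 (t = 3.4105), x⁻ = (-3.3658) → reset → x⁺ = (-2.9409), jump to mode 1
Mode 1: guard c·x = -0.5775 hit at Δt = 0.9550 (t = 4.3655), x⁻ = (-0.5775) → reset → x⁺ = (-0.5037), jump to mode 0
Mode 0: flow for 1.0164 to horizon, guard not reached → x = (-2.1478)

1 0.8147 0->1
2 1.7697 1->0
3 3.4105 0->1
4 4.3655 1->0
final: 0 -2.1478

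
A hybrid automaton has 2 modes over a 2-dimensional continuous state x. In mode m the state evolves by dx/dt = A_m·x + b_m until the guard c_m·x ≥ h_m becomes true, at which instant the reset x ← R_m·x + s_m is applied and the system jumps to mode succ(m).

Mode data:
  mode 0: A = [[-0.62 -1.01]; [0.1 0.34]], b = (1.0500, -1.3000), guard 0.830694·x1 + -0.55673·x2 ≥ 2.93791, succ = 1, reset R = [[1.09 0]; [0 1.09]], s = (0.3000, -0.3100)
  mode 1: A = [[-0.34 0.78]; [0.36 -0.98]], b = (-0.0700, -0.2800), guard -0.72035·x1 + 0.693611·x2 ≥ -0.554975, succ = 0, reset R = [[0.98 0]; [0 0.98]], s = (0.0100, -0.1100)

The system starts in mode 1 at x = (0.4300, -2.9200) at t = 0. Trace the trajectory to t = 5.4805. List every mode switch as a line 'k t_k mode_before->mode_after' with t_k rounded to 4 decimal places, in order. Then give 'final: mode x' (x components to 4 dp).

Mode 1: guard c·x = -0.5550 hit at Δt = 0.7357 (t = 0.7357), x⁻ = (-0.8004, -1.6314) → reset → x⁺ = (-0.7744, -1.7088), jump to mode 0
Mode 0: guard c·x = 2.9379 hit at Δt = 0.6786 (t = 1.4143), x⁻ = (1.4441, -3.1224) → reset → x⁺ = (1.8740, -3.7134), jump to mode 1
Mode 1: guard c·x = -0.5550 hit at Δt = 1.2112 (t = 2.6255), x⁻ = (-0.4535, -1.2712) → reset → x⁺ = (-0.4345, -1.3557), jump to mode 0
Mode 0: guard c·x = 2.9379 hit at Δt = 0.7520 (t = 3.3775), x⁻ = (1.6485, -2.8174) → reset → x⁺ = (2.0969, -3.3809), jump to mode 1
Mode 1: guard c·x = -0.5550 hit at Δt = 1.3148 (t = 4.6923), x⁻ = (-0.2131, -1.0214) → reset → x⁺ = (-0.1988, -1.1110), jump to mode 0
Mode 0: flow for 0.7882 to horizon, guard not reached → x = (1.7145, -2.5644)

1 0.7357 1->0
2 1.4143 0->1
3 2.6255 1->0
4 3.3775 0->1
5 4.6923 1->0
final: 0 1.7145 -2.5644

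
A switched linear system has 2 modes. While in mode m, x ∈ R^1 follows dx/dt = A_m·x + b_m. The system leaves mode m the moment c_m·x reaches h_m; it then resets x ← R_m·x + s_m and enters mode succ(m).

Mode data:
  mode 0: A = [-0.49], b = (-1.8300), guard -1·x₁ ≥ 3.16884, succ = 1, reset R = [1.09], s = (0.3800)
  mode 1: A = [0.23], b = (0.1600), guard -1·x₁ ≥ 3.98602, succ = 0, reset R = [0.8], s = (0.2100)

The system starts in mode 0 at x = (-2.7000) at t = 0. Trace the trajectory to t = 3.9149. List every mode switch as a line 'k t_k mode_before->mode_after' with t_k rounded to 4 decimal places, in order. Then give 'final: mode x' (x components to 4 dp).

Mode 0: guard c·x = 3.1688 hit at Δt = 1.2317 (t = 1.2317), x⁻ = (-3.1688) → reset → x⁺ = (-3.0740), jump to mode 1
Mode 1: guard c·x = 3.9860 hit at Δt = 1.4112 (t = 2.6429), x⁻ = (-3.9860) → reset → x⁺ = (-2.9788), jump to mode 0
Mode 0: guard c·x = 3.1688 hit at Δt = 0.5909 (t = 3.2338), x⁻ = (-3.1688) → reset → x⁺ = (-3.0740), jump to mode 1
Mode 1: flow for 0.6811 to horizon, guard not reached → x = (-3.4774)

1 1.2317 0->1
2 2.6429 1->0
3 3.2338 0->1
final: 1 -3.4774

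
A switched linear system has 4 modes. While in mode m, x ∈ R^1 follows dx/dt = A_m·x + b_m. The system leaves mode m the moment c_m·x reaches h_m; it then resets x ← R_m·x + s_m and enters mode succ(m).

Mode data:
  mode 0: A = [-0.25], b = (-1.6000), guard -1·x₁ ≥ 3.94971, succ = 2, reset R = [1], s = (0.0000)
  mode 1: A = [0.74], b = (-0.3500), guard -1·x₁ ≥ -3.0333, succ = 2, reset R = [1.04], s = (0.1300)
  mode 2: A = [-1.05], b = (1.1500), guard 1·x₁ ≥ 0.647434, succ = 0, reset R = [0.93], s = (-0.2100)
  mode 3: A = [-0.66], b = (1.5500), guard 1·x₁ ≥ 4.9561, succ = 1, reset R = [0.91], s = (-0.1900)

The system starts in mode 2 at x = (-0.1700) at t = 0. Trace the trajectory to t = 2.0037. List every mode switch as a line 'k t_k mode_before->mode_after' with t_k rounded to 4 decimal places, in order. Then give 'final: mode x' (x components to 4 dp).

Mode 2: guard c·x = 0.6474 hit at Δt = 0.9892 (t = 0.9892), x⁻ = (0.6474) → reset → x⁺ = (0.3921), jump to mode 0
Mode 0: flow for 1.0145 to horizon, guard not reached → x = (-1.1294)

1 0.9892 2->0
final: 0 -1.1294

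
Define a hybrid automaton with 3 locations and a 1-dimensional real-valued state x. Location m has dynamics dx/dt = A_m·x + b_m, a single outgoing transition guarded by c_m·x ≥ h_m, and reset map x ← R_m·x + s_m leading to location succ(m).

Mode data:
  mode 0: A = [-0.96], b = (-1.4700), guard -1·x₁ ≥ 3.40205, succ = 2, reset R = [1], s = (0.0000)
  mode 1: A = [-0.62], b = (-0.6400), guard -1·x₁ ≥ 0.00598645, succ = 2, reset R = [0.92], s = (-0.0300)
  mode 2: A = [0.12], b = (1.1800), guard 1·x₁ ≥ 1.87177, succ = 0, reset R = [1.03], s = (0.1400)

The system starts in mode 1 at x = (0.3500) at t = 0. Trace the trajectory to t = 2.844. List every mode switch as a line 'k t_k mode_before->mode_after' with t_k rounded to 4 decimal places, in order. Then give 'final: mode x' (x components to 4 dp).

1 0.4803 1->2
2 1.9625 2->0
final: 0 0.0129

Mode 1: guard c·x = 0.0060 hit at Δt = 0.4803 (t = 0.4803), x⁻ = (-0.0060) → reset → x⁺ = (-0.0355), jump to mode 2
Mode 2: guard c·x = 1.8718 hit at Δt = 1.4822 (t = 1.9625), x⁻ = (1.8718) → reset → x⁺ = (2.0679), jump to mode 0
Mode 0: flow for 0.8815 to horizon, guard not reached → x = (0.0129)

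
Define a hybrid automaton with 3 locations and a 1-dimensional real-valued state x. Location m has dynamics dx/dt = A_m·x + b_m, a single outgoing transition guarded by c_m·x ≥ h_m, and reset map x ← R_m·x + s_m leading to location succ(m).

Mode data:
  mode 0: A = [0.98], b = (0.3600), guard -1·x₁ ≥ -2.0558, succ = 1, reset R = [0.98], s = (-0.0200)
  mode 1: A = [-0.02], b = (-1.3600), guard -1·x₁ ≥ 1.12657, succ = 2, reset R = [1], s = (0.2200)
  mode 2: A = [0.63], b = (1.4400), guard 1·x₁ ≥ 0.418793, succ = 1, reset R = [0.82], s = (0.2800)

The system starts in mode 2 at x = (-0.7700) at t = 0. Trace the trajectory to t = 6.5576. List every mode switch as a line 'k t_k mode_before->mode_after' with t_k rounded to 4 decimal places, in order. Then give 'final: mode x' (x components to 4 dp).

1 0.9191 2->1
2 2.2107 1->2
3 3.2797 2->1
4 4.5713 1->2
5 5.6403 2->1
final: 1 -0.6241

Mode 2: guard c·x = 0.4188 hit at Δt = 0.9191 (t = 0.9191), x⁻ = (0.4188) → reset → x⁺ = (0.6234), jump to mode 1
Mode 1: guard c·x = 1.1266 hit at Δt = 1.2916 (t = 2.2107), x⁻ = (-1.1266) → reset → x⁺ = (-0.9066), jump to mode 2
Mode 2: guard c·x = 0.4188 hit at Δt = 1.0690 (t = 3.2797), x⁻ = (0.4188) → reset → x⁺ = (0.6234), jump to mode 1
Mode 1: guard c·x = 1.1266 hit at Δt = 1.2916 (t = 4.5713), x⁻ = (-1.1266) → reset → x⁺ = (-0.9066), jump to mode 2
Mode 2: guard c·x = 0.4188 hit at Δt = 1.0690 (t = 5.6403), x⁻ = (0.4188) → reset → x⁺ = (0.6234), jump to mode 1
Mode 1: flow for 0.9173 to horizon, guard not reached → x = (-0.6241)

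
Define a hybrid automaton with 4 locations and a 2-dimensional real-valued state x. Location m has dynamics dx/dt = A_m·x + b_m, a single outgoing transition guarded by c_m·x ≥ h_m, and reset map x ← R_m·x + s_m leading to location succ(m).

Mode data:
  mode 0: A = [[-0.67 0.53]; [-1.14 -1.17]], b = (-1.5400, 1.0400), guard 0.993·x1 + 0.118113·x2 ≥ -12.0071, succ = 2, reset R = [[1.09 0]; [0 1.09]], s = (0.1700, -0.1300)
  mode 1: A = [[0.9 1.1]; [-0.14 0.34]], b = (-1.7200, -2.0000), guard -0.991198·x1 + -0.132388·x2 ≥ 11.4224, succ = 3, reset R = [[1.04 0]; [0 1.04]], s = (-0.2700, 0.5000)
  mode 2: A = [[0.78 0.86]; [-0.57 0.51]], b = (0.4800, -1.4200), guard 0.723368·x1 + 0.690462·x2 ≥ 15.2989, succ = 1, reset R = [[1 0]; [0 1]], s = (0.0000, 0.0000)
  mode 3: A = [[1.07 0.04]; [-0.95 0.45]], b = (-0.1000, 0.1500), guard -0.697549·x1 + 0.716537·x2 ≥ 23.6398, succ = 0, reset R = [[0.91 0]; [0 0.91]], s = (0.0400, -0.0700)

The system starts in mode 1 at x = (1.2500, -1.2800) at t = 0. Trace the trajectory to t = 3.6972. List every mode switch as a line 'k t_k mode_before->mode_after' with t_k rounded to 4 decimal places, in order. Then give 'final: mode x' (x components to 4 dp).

1 1.5023 1->3
2 2.2555 3->0
3 2.8588 0->2
final: 2 -7.8292 27.0636

Mode 1: guard c·x = 11.4224 hit at Δt = 1.5023 (t = 1.5023), x⁻ = (-10.8037, -5.3913) → reset → x⁺ = (-11.5059, -5.1070), jump to mode 3
Mode 3: guard c·x = 23.6398 hit at Δt = 0.7532 (t = 2.2555), x⁻ = (-25.9074, 7.7709) → reset → x⁺ = (-23.5358, 7.0015), jump to mode 0
Mode 0: guard c·x = -12.0071 hit at Δt = 0.6033 (t = 2.8588), x⁻ = (-13.6009, 12.6876) → reset → x⁺ = (-14.6549, 13.6994), jump to mode 2
Mode 2: flow for 0.8384 to horizon, guard not reached → x = (-7.8292, 27.0636)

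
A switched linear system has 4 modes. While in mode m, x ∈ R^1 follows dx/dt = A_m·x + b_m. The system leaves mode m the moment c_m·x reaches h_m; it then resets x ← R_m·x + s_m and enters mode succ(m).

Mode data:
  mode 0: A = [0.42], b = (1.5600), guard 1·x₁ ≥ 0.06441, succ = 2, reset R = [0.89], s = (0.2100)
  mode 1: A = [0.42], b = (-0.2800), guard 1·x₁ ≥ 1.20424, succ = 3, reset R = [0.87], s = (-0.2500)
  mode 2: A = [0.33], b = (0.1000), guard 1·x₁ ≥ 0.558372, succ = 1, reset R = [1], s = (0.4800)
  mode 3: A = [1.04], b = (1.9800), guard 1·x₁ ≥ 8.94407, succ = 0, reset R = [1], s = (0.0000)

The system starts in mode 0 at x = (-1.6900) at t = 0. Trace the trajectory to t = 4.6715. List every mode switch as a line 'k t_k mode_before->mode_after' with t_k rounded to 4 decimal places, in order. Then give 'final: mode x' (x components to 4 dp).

1 1.4861 0->2
2 2.7355 2->1
3 3.6140 1->3
final: 3 6.2105

Mode 0: guard c·x = 0.0644 hit at Δt = 1.4861 (t = 1.4861), x⁻ = (0.0644) → reset → x⁺ = (0.2673), jump to mode 2
Mode 2: guard c·x = 0.5584 hit at Δt = 1.2494 (t = 2.7355), x⁻ = (0.5584) → reset → x⁺ = (1.0384), jump to mode 1
Mode 1: guard c·x = 1.2042 hit at Δt = 0.8785 (t = 3.6140), x⁻ = (1.2042) → reset → x⁺ = (0.7977), jump to mode 3
Mode 3: flow for 1.0575 to horizon, guard not reached → x = (6.2105)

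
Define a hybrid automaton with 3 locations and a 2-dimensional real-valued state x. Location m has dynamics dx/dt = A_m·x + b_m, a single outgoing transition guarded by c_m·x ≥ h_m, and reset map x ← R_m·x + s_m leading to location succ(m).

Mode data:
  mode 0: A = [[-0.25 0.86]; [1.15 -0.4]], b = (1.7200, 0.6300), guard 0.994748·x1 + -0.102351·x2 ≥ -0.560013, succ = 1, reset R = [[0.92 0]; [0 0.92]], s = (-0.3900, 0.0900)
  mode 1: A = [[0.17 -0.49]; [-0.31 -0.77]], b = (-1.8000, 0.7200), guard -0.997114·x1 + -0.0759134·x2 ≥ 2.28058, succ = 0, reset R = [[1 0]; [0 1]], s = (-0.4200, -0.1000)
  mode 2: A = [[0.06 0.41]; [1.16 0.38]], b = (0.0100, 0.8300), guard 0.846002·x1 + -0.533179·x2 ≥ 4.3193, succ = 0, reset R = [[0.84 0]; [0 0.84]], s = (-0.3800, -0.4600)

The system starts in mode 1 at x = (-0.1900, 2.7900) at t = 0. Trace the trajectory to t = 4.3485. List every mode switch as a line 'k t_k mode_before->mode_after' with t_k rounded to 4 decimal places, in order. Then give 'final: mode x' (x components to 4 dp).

Mode 1: guard c·x = 2.2806 hit at Δt = 0.7029 (t = 0.7029), x⁻ = (-2.4587, 2.2534) → reset → x⁺ = (-2.8787, 2.1534), jump to mode 0
Mode 0: guard c·x = -0.5600 hit at Δt = 0.7407 (t = 1.4436), x⁻ = (-0.4715, 0.8887) → reset → x⁺ = (-0.8238, 0.9076), jump to mode 1
Mode 1: guard c·x = 2.2806 hit at Δt = 0.6041 (t = 2.0477), x⁻ = (-2.3758, 1.1634) → reset → x⁺ = (-2.7958, 1.0634), jump to mode 0
Mode 0: guard c·x = -0.5600 hit at Δt = 0.9642 (t = 3.0119), x⁻ = (-0.5781, -0.1469) → reset → x⁺ = (-0.9218, -0.0451), jump to mode 1
Mode 1: guard c·x = 2.2806 hit at Δt = 0.6390 (t = 3.6509), x⁻ = (-2.3325, 0.5948) → reset → x⁺ = (-2.7525, 0.4948), jump to mode 0
Mode 0: flow for 0.6976 to horizon, guard not reached → x = (-1.3116, -0.5898)

1 0.7029 1->0
2 1.4436 0->1
3 2.0477 1->0
4 3.0119 0->1
5 3.6509 1->0
final: 0 -1.3116 -0.5898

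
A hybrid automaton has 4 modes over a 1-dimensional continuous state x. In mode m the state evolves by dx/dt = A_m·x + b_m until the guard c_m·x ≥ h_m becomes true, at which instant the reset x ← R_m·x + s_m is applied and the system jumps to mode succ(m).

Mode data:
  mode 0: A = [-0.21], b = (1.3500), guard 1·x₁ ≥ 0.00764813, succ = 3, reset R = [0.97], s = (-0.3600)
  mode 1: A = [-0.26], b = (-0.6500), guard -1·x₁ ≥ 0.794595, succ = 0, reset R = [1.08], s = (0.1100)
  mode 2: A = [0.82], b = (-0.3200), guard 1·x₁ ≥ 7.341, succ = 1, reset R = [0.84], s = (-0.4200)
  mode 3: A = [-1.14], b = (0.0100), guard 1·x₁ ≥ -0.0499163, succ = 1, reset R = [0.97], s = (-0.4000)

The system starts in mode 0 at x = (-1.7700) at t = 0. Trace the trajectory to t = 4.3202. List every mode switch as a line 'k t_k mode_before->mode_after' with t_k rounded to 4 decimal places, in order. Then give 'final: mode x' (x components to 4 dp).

Mode 0: guard c·x = 0.0076 hit at Δt = 1.1638 (t = 1.1638), x⁻ = (0.0076) → reset → x⁺ = (-0.3526), jump to mode 3
Mode 3: guard c·x = -0.0499 hit at Δt = 1.5944 (t = 2.7582), x⁻ = (-0.0499) → reset → x⁺ = (-0.4484), jump to mode 1
Mode 1: guard c·x = 0.7946 hit at Δt = 0.7108 (t = 3.4690), x⁻ = (-0.7946) → reset → x⁺ = (-0.7482), jump to mode 0
Mode 0: guard c·x = 0.0076 hit at Δt = 0.5299 (t = 3.9989), x⁻ = (0.0076) → reset → x⁺ = (-0.3526), jump to mode 3
Mode 3: flow for 0.3213 to horizon, guard not reached → x = (-0.2418)

1 1.1638 0->3
2 2.7582 3->1
3 3.4690 1->0
4 3.9989 0->3
final: 3 -0.2418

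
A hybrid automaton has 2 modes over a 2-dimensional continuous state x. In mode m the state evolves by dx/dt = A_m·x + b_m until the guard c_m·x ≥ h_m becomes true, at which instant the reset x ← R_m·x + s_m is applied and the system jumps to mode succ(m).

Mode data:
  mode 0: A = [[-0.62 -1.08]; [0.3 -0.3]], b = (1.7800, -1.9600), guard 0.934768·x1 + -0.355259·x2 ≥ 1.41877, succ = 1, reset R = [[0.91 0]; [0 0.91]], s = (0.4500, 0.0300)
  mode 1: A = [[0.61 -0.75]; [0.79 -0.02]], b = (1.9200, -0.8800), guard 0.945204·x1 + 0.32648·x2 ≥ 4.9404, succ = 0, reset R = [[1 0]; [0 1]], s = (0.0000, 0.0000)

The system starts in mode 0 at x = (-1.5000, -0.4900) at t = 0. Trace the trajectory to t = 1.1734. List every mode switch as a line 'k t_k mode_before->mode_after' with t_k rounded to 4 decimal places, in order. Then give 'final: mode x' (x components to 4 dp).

Mode 0: guard c·x = 1.4188 hit at Δt = 0.7282 (t = 0.7282), x⁻ = (0.8608, -1.7286) → reset → x⁺ = (1.2333, -1.5430), jump to mode 1
Mode 1: flow for 0.4452 to horizon, guard not reached → x = (3.1442, -1.1640)

1 0.7282 0->1
final: 1 3.1442 -1.1640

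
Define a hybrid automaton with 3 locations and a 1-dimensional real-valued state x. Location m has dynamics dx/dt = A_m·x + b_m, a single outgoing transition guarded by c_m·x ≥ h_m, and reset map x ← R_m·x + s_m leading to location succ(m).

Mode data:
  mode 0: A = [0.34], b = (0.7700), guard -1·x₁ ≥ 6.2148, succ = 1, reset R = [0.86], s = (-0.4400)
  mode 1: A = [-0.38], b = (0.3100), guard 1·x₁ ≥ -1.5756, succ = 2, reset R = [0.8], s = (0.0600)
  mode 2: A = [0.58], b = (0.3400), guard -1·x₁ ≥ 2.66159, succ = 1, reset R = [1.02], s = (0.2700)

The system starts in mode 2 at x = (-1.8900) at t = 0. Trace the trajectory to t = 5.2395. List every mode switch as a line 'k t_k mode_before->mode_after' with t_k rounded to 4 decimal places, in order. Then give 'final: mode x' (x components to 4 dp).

1 0.8015 2->1
2 1.6174 1->2
3 3.7165 2->1
4 4.5324 1->2
final: 2 -1.5119

Mode 2: guard c·x = 2.6616 hit at Δt = 0.8015 (t = 0.8015), x⁻ = (-2.6616) → reset → x⁺ = (-2.4448), jump to mode 1
Mode 1: guard c·x = -1.5756 hit at Δt = 0.8159 (t = 1.6174), x⁻ = (-1.5756) → reset → x⁺ = (-1.2005), jump to mode 2
Mode 2: guard c·x = 2.6616 hit at Δt = 2.0991 (t = 3.7165), x⁻ = (-2.6616) → reset → x⁺ = (-2.4448), jump to mode 1
Mode 1: guard c·x = -1.5756 hit at Δt = 0.8159 (t = 4.5324), x⁻ = (-1.5756) → reset → x⁺ = (-1.2005), jump to mode 2
Mode 2: flow for 0.7071 to horizon, guard not reached → x = (-1.5119)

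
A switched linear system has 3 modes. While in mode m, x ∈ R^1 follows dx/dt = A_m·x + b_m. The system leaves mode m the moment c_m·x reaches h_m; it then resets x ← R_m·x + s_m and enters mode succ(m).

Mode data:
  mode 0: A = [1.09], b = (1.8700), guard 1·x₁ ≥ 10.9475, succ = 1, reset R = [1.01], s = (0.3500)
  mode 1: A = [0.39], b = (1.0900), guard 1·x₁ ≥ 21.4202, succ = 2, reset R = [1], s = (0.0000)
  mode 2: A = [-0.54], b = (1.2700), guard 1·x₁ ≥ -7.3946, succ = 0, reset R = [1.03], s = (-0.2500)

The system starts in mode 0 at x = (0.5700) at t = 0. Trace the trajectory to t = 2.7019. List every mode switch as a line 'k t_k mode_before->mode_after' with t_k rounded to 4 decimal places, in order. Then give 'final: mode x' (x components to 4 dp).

Mode 0: guard c·x = 10.9475 hit at Δt = 1.5707 (t = 1.5707), x⁻ = (10.9475) → reset → x⁺ = (11.4070), jump to mode 1
Mode 1: flow for 1.1312 to horizon, guard not reached → x = (19.2822)

1 1.5707 0->1
final: 1 19.2822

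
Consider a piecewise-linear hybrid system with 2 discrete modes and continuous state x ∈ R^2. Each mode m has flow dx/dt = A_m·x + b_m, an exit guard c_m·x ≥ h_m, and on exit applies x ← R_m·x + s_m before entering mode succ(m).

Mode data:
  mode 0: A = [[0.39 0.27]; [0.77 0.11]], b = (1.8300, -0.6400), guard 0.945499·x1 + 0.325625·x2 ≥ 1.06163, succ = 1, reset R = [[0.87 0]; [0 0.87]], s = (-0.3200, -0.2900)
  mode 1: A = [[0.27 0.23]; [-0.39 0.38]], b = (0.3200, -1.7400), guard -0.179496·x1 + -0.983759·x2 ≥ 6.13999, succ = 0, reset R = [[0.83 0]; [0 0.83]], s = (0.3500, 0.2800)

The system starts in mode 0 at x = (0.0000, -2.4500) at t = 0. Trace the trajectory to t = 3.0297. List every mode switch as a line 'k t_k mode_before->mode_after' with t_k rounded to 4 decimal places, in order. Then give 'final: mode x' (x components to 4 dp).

1 1.4303 0->1
2 2.3758 1->0
final: 0 2.0475 -5.0214

Mode 0: guard c·x = 1.0616 hit at Δt = 1.4303 (t = 1.4303), x⁻ = (2.0720, -2.7560) → reset → x⁺ = (1.4826, -2.6877), jump to mode 1
Mode 1: guard c·x = 6.1400 hit at Δt = 0.9455 (t = 2.3758), x⁻ = (1.1714, -6.4551) → reset → x⁺ = (1.3223, -5.0777), jump to mode 0
Mode 0: flow for 0.6539 to horizon, guard not reached → x = (2.0475, -5.0214)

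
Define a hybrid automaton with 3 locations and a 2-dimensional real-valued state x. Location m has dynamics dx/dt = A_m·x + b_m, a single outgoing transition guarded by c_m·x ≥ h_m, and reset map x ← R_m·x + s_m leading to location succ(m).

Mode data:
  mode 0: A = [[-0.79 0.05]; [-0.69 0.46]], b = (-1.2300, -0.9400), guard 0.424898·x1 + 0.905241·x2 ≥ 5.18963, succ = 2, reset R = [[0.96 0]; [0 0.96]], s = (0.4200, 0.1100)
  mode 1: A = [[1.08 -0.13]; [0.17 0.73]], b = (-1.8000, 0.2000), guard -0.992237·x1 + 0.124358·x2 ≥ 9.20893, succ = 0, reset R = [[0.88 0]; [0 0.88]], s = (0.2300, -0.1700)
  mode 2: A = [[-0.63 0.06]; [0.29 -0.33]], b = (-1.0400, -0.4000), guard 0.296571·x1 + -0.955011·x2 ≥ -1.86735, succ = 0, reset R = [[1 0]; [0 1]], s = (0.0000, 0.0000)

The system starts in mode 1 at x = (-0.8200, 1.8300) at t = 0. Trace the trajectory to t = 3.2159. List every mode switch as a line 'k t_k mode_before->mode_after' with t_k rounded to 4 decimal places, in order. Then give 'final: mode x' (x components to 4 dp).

Mode 1: guard c·x = 9.2089 hit at Δt = 1.2492 (t = 1.2492), x⁻ = (-8.8044, 3.8028) → reset → x⁺ = (-7.5178, 3.1765), jump to mode 0
Mode 0: guard c·x = 5.1896 hit at Δt = 0.8279 (t = 2.0771), x⁻ = (-4.4814, 7.8364) → reset → x⁺ = (-3.8822, 7.6329), jump to mode 2
Mode 2: flow for 1.1388 to horizon, guard not reached → x = (-2.4731, 4.0278)

1 1.2492 1->0
2 2.0771 0->2
final: 2 -2.4731 4.0278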